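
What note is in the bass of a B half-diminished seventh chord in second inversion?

F

The fifth of B half-diminished seventh (B–D–F–A) is F; that is the bass in second inversion.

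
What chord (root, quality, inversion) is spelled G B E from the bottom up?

E minor, first inversion

The distinct note names are G, B, E. Stacked in thirds they read E–G–B, which is a minor triad on E.
With the third (G) in the bass, the chord is in first inversion (figured bass 6).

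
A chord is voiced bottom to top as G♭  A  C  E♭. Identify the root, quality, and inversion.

The pitch classes Gb, A, C, Eb arrange in thirds as A–C–Eb–Gb: an A diminished seventh chord.
With the seventh (Gb) in the bass, the chord is in third inversion (figured bass 4/2).

A diminished seventh, third inversion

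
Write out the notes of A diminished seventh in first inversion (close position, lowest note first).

C, Eb, Gb, A

Spelling A diminished seventh: A–C–Eb–Gb. In first inversion the third is bass, giving C, Eb, Gb, A from the bottom.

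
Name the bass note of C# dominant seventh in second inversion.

In second inversion the fifth is lowest. For C# dominant seventh (C#–E#–G#–B) that is G#.

G#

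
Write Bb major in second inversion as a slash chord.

Second inversion of Bb major has the fifth (F) in the bass. As a slash chord: Bb/F.

Bb/F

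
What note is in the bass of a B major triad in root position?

In root position the root is lowest. For B major (B–D#–F#) that is B.

B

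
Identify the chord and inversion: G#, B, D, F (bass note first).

G# diminished seventh, root position

Reducing to letter names: G#, B, D, F. These stack in thirds as G#–B–D–F — a G# diminished seventh chord.
The lowest note is G#, the root of the chord, so this is root position (figured bass 7).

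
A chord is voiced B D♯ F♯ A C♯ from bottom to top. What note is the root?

B, D#, F#, A, C# are the tones of a B dominant ninth chord (B–D#–F#–A–C#), making B the root.

B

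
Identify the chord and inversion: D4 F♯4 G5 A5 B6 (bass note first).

G major ninth, second inversion

Reducing to letter names: D, F#, G, A, B. These stack in thirds as G–B–D–F#–A — a G major ninth chord.
With the fifth (D) in the bass, the chord is in second inversion.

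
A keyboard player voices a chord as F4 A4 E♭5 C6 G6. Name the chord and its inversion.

F dominant ninth, root position

The pitch classes F, A, Eb, C, G arrange in thirds as F–A–C–Eb–G: an F dominant ninth chord.
The lowest note is F, the root of the chord, so this is root position.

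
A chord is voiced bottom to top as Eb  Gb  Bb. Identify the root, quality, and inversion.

Reducing to letter names: Eb, Gb, Bb. These stack in thirds as Eb–Gb–Bb — an Eb minor triad.
Eb is the root of Eb minor; root in the bass means root position (figured bass 5/3).

Eb minor, root position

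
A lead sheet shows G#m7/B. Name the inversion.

first inversion

G#m7/B means G# minor seventh with B in the bass. B is the third of G# minor seventh (G#–B–D#–F#), so this is first inversion.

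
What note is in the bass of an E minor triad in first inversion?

G

E minor is E–G–B. First inversion places the third in the bass: G.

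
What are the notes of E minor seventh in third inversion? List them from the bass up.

Spelling E minor seventh: E–G–B–D. In third inversion the seventh is bass, giving D, E, G, B from the bottom.

D, E, G, B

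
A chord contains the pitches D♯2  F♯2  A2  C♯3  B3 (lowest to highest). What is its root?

The distinct letter names are D#, F#, A, C#, B. Arranged as a stack of thirds they read B–D#–F#–A–C#, so B is the root (a B dominant ninth chord).

B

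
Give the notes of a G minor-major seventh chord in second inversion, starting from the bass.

G minor-major seventh is G–Bb–D–F#. Second inversion puts the fifth (D) in the bass, with the remaining tones above: D, F#, G, Bb.

D, F#, G, Bb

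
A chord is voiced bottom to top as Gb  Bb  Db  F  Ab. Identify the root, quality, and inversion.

Gb major ninth, root position

The pitch classes Gb, Bb, Db, F, Ab arrange in thirds as Gb–Bb–Db–F–Ab: a Gb major ninth chord.
With the root (Gb) in the bass, the chord is in root position.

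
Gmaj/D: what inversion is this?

Gmaj/D means G major with D in the bass. D is the fifth of G major (G–B–D), so this is second inversion.

second inversion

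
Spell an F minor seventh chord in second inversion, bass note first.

C, Eb, F, Ab

The chord tones are F–Ab–C–Eb. With the fifth (C) lowest for second inversion: C, Eb, F, Ab.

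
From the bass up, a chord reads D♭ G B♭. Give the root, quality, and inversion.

The pitch classes Db, G, Bb arrange in thirds as G–Bb–Db: a G diminished triad.
The lowest note is Db, the fifth of the chord, so this is second inversion (figured bass 6/4).

G diminished, second inversion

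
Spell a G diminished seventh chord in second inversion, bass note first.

Db, Fb, G, Bb

Spelling G diminished seventh: G–Bb–Db–Fb. In second inversion the fifth is bass, giving Db, Fb, G, Bb from the bottom.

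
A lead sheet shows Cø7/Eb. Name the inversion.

first inversion

Cø7/Eb means C half-diminished seventh with Eb in the bass. Eb is the third of C half-diminished seventh (C–Eb–Gb–Bb), so this is first inversion.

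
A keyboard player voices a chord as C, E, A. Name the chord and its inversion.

A minor, first inversion

The pitch classes C, E, A arrange in thirds as A–C–E: an A minor triad.
The lowest note is C, the third of the chord, so this is first inversion (figured bass 6).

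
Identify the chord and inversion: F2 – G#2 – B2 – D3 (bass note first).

G# diminished seventh, third inversion

Reducing to letter names: F, G#, B, D. These stack in thirds as G#–B–D–F — a G# diminished seventh chord.
With the seventh (F) in the bass, the chord is in third inversion (figured bass 4/2).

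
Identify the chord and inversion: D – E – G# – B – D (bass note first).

E dominant seventh, third inversion

The pitch classes D, E, G#, B arrange in thirds as E–G#–B–D: an E dominant seventh chord.
With the seventh (D) in the bass, the chord is in third inversion (figured bass 4/2).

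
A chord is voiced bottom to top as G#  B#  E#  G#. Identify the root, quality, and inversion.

E# minor, first inversion

Reducing to letter names: G#, B#, E#. These stack in thirds as E#–G#–B# — an E# minor triad.
With the third (G#) in the bass, the chord is in first inversion (figured bass 6).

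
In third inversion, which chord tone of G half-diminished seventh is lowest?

F

In third inversion the seventh is lowest. For G half-diminished seventh (G–Bb–Db–F) that is F.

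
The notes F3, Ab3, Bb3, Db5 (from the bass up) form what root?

Bb

F, Ab, Bb, Db are the tones of a Bb minor seventh chord (Bb–Db–F–Ab), making Bb the root.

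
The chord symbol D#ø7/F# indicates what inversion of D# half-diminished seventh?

first inversion

D#ø7/F# means D# half-diminished seventh with F# in the bass. F# is the third of D# half-diminished seventh (D#–F#–A–C#), so this is first inversion.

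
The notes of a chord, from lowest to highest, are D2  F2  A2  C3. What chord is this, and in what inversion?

The pitch classes D, F, A, C arrange in thirds as D–F–A–C: a D minor seventh chord.
D is the root of D minor seventh; root in the bass means root position (figured bass 7).

D minor seventh, root position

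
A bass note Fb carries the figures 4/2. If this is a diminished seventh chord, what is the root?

G

The figures 4/2 mean the seventh of the chord is in the bass. If Fb is the seventh of a diminished seventh chord, the root is G (chord tones G–Bb–Db–Fb).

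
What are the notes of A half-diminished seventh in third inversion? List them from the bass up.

The chord tones are A–C–Eb–G. With the seventh (G) lowest for third inversion: G, A, C, Eb.

G, A, C, Eb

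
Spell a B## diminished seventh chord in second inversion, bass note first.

F##, A#, B##, D##

Spelling B## diminished seventh: B##–D##–F##–A#. In second inversion the fifth is bass, giving F##, A#, B##, D## from the bottom.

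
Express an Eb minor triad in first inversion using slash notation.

First inversion of Eb minor has the third (Gb) in the bass. As a slash chord: Ebm/Gb.

Ebm/Gb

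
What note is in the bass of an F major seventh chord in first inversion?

A

In first inversion the third is lowest. For F major seventh (F–A–C–E) that is A.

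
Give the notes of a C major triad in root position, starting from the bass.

C, E, G

Spelling C major: C–E–G. In root position the root is bass, giving C, E, G from the bottom.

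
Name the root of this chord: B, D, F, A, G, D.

G

The distinct letter names are B, D, F, A, G. Arranged as a stack of thirds they read G–B–D–F–A, so G is the root (a G dominant ninth chord).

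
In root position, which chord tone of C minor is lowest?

C

The root of C minor (C–Eb–G) is C; that is the bass in root position.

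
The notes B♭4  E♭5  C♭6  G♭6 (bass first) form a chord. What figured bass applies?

The notes Bb, Eb, Cb, Gb stack in thirds as Cb–Eb–Gb–Bb — a Cb major seventh chord. The bass Bb is the seventh, so this is third inversion: figured 4/2.

4/2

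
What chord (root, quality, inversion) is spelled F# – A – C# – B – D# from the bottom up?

B dominant ninth, second inversion

The distinct note names are F#, A, C#, B, D#. Stacked in thirds they read B–D#–F#–A–C#, which is a dominant ninth chord on B.
F# is the fifth of B dominant ninth; fifth in the bass means second inversion.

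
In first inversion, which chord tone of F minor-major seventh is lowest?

In first inversion the third is lowest. For F minor-major seventh (F–Ab–C–E) that is Ab.

Ab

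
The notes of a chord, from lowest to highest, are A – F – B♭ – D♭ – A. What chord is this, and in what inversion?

The pitch classes A, F, Bb, Db arrange in thirds as Bb–Db–F–A: a Bb minor-major seventh chord.
A is the seventh of Bb minor-major seventh; seventh in the bass means third inversion (figured bass 4/2).

Bb minor-major seventh, third inversion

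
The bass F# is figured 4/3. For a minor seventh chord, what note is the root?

B

The figures 4/3 mean the fifth of the chord is in the bass. If F# is the fifth of a minor seventh chord, the root is B (chord tones B–D–F#–A).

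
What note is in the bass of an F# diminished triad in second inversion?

F# diminished is F#–A–C. Second inversion places the fifth in the bass: C.

C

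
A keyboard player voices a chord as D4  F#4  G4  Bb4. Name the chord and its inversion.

G minor-major seventh, second inversion

The distinct note names are D, F#, G, Bb. Stacked in thirds they read G–Bb–D–F#, which is a minor-major seventh chord on G.
With the fifth (D) in the bass, the chord is in second inversion (figured bass 4/3).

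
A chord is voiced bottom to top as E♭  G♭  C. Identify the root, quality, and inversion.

C diminished, first inversion

Reducing to letter names: Eb, Gb, C. These stack in thirds as C–Eb–Gb — a C diminished triad.
The lowest note is Eb, the third of the chord, so this is first inversion (figured bass 6).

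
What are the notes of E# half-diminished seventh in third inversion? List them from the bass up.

D#, E#, G#, B

Spelling E# half-diminished seventh: E#–G#–B–D#. In third inversion the seventh is bass, giving D#, E#, G#, B from the bottom.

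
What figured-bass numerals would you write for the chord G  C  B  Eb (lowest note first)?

The notes G, C, B, Eb stack in thirds as C–Eb–G–B — a C minor-major seventh chord. The bass G is the fifth, so this is second inversion: figured 4/3.

4/3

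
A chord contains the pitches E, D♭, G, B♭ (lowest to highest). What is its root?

E

The distinct letter names are E, Db, G, Bb. Arranged as a stack of thirds they read E–G–Bb–Db, so E is the root (an E diminished seventh chord).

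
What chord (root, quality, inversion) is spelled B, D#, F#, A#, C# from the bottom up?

Reducing to letter names: B, D#, F#, A#, C#. These stack in thirds as B–D#–F#–A#–C# — a B major ninth chord.
The lowest note is B, the root of the chord, so this is root position.

B major ninth, root position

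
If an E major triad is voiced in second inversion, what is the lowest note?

The fifth of E major (E–G#–B) is B; that is the bass in second inversion.

B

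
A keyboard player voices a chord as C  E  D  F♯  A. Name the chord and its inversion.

Reducing to letter names: C, E, D, F#, A. These stack in thirds as D–F#–A–C–E — a D dominant ninth chord.
The lowest note is C, the seventh of the chord, so this is third inversion.

D dominant ninth, third inversion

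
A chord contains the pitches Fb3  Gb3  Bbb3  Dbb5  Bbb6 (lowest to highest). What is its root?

Fb, Gb, Bbb, Dbb are the tones of a Gb half-diminished seventh chord (Gb–Bbb–Dbb–Fb), making Gb the root.

Gb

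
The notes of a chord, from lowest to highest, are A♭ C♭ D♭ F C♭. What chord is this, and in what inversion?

Reducing to letter names: Ab, Cb, Db, F. These stack in thirds as Db–F–Ab–Cb — a Db dominant seventh chord.
The lowest note is Ab, the fifth of the chord, so this is second inversion (figured bass 4/3).

Db dominant seventh, second inversion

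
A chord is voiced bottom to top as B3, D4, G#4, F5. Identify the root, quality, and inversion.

Reducing to letter names: B, D, G#, F. These stack in thirds as G#–B–D–F — a G# diminished seventh chord.
B is the third of G# diminished seventh; third in the bass means first inversion (figured bass 6/5).

G# diminished seventh, first inversion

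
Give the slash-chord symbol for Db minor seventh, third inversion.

Third inversion of Db minor seventh has the seventh (Cb) in the bass. As a slash chord: Dbm7/Cb.

Dbm7/Cb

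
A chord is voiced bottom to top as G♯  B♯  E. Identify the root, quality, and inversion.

E augmented, first inversion

Reducing to letter names: G#, B#, E. These stack in thirds as E–G#–B# — an E augmented triad.
G# is the third of E augmented; third in the bass means first inversion (figured bass 6).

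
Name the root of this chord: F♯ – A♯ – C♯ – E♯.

F#

F#, A#, C#, E# are the tones of an F# major seventh chord (F#–A#–C#–E#), making F# the root.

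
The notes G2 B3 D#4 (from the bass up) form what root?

G, B, D# are the tones of a G augmented triad (G–B–D#), making G the root.

G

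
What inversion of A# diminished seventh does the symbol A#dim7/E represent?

A#dim7/E means A# diminished seventh with E in the bass. E is the fifth of A# diminished seventh (A#–C#–E–G), so this is second inversion.

second inversion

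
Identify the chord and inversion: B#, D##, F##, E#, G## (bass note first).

E# major ninth, second inversion

The pitch classes B#, D##, F##, E#, G## arrange in thirds as E#–G##–B#–D##–F##: an E# major ninth chord.
With the fifth (B#) in the bass, the chord is in second inversion.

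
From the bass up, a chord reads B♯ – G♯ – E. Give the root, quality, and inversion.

E augmented, second inversion

The pitch classes B#, G#, E arrange in thirds as E–G#–B#: an E augmented triad.
B# is the fifth of E augmented; fifth in the bass means second inversion (figured bass 6/4).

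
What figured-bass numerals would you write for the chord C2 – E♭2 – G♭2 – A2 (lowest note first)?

The notes C, Eb, Gb, A stack in thirds as A–C–Eb–Gb — an A diminished seventh chord. The bass C is the third, so this is first inversion: figured 6/5.

6/5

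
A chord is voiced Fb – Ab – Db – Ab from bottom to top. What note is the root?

Db

The distinct letter names are Fb, Ab, Db. Arranged as a stack of thirds they read Db–Fb–Ab, so Db is the root (a Db minor triad).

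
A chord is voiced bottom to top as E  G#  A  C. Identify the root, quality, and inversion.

A minor-major seventh, second inversion

The distinct note names are E, G#, A, C. Stacked in thirds they read A–C–E–G#, which is a minor-major seventh chord on A.
The lowest note is E, the fifth of the chord, so this is second inversion (figured bass 4/3).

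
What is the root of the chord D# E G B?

E

D#, E, G, B are the tones of an E minor-major seventh chord (E–G–B–D#), making E the root.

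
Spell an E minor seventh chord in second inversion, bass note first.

B, D, E, G

Spelling E minor seventh: E–G–B–D. In second inversion the fifth is bass, giving B, D, E, G from the bottom.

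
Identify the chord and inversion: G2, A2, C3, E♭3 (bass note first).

A half-diminished seventh, third inversion

The distinct note names are G, A, C, Eb. Stacked in thirds they read A–C–Eb–G, which is a half-diminished seventh chord on A.
With the seventh (G) in the bass, the chord is in third inversion (figured bass 4/2).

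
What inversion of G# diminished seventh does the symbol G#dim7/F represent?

G#dim7/F means G# diminished seventh with F in the bass. F is the seventh of G# diminished seventh (G#–B–D–F), so this is third inversion.

third inversion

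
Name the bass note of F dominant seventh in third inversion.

The seventh of F dominant seventh (F–A–C–Eb) is Eb; that is the bass in third inversion.

Eb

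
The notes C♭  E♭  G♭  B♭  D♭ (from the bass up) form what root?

Reordering Cb, Eb, Gb, Bb, Db into stacked thirds gives Cb–Eb–Gb–Bb–Db; the bottom of that stack, Cb, is the root.

Cb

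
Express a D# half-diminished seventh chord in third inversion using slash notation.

D#ø7/C#

Third inversion of D# half-diminished seventh has the seventh (C#) in the bass. As a slash chord: D#ø7/C#.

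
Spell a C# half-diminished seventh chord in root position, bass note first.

C#, E, G, B

The chord tones are C#–E–G–B. With the root (C#) lowest for root position: C#, E, G, B.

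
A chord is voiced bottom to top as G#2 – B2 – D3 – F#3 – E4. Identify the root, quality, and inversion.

The distinct note names are G#, B, D, F#, E. Stacked in thirds they read E–G#–B–D–F#, which is a dominant ninth chord on E.
The lowest note is G#, the third of the chord, so this is first inversion.

E dominant ninth, first inversion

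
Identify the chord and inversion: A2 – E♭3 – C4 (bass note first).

Reducing to letter names: A, Eb, C. These stack in thirds as A–C–Eb — an A diminished triad.
The lowest note is A, the root of the chord, so this is root position (figured bass 5/3).

A diminished, root position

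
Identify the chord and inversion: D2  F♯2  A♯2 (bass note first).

D augmented, root position

Reducing to letter names: D, F#, A#. These stack in thirds as D–F#–A# — a D augmented triad.
D is the root of D augmented; root in the bass means root position (figured bass 5/3).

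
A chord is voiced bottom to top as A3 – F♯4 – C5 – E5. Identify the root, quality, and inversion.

F# half-diminished seventh, first inversion

The pitch classes A, F#, C, E arrange in thirds as F#–A–C–E: an F# half-diminished seventh chord.
With the third (A) in the bass, the chord is in first inversion (figured bass 6/5).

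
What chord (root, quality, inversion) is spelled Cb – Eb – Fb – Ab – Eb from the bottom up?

Fb major seventh, second inversion

The pitch classes Cb, Eb, Fb, Ab arrange in thirds as Fb–Ab–Cb–Eb: an Fb major seventh chord.
The lowest note is Cb, the fifth of the chord, so this is second inversion (figured bass 4/3).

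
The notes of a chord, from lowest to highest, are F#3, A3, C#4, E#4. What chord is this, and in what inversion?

The pitch classes F#, A, C#, E# arrange in thirds as F#–A–C#–E#: an F# minor-major seventh chord.
The lowest note is F#, the root of the chord, so this is root position (figured bass 7).

F# minor-major seventh, root position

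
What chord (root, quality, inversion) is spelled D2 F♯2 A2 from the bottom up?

D major, root position

Reducing to letter names: D, F#, A. These stack in thirds as D–F#–A — a D major triad.
With the root (D) in the bass, the chord is in root position (figured bass 5/3).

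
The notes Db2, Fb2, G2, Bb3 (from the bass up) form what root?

Db, Fb, G, Bb are the tones of a G diminished seventh chord (G–Bb–Db–Fb), making G the root.

G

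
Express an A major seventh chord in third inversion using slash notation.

Amaj7/G#

Third inversion of A major seventh has the seventh (G#) in the bass. As a slash chord: Amaj7/G#.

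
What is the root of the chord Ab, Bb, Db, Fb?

Bb

The distinct letter names are Ab, Bb, Db, Fb. Arranged as a stack of thirds they read Bb–Db–Fb–Ab, so Bb is the root (a Bb half-diminished seventh chord).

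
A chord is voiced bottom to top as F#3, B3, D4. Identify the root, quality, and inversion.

B minor, second inversion

Reducing to letter names: F#, B, D. These stack in thirds as B–D–F# — a B minor triad.
The lowest note is F#, the fifth of the chord, so this is second inversion (figured bass 6/4).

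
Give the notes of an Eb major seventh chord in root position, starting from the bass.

Eb, G, Bb, D

Spelling Eb major seventh: Eb–G–Bb–D. In root position the root is bass, giving Eb, G, Bb, D from the bottom.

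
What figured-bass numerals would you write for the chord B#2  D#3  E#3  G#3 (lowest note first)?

The notes B#, D#, E#, G# stack in thirds as E#–G#–B#–D# — an E# minor seventh chord. The bass B# is the fifth, so this is second inversion: figured 4/3.

4/3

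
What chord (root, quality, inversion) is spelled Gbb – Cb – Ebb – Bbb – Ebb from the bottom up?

The distinct note names are Gbb, Cb, Ebb, Bbb. Stacked in thirds they read Cb–Ebb–Gbb–Bbb, which is a half-diminished seventh chord on Cb.
Gbb is the fifth of Cb half-diminished seventh; fifth in the bass means second inversion (figured bass 4/3).

Cb half-diminished seventh, second inversion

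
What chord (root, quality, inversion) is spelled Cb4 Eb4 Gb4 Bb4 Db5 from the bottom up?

Reducing to letter names: Cb, Eb, Gb, Bb, Db. These stack in thirds as Cb–Eb–Gb–Bb–Db — a Cb major ninth chord.
With the root (Cb) in the bass, the chord is in root position.

Cb major ninth, root position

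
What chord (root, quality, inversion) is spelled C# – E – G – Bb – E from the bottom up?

C# diminished seventh, root position

Reducing to letter names: C#, E, G, Bb. These stack in thirds as C#–E–G–Bb — a C# diminished seventh chord.
The lowest note is C#, the root of the chord, so this is root position (figured bass 7).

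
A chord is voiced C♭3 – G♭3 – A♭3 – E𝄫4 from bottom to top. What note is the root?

Ab

Reordering Cb, Gb, Ab, Ebb into stacked thirds gives Ab–Cb–Ebb–Gb; the bottom of that stack, Ab, is the root.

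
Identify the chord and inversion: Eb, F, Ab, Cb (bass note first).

The pitch classes Eb, F, Ab, Cb arrange in thirds as F–Ab–Cb–Eb: an F half-diminished seventh chord.
The lowest note is Eb, the seventh of the chord, so this is third inversion (figured bass 4/2).

F half-diminished seventh, third inversion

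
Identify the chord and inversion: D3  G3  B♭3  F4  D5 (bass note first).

The pitch classes D, G, Bb, F arrange in thirds as G–Bb–D–F: a G minor seventh chord.
D is the fifth of G minor seventh; fifth in the bass means second inversion (figured bass 4/3).

G minor seventh, second inversion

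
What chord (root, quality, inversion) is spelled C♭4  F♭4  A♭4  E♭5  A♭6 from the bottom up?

Reducing to letter names: Cb, Fb, Ab, Eb. These stack in thirds as Fb–Ab–Cb–Eb — an Fb major seventh chord.
The lowest note is Cb, the fifth of the chord, so this is second inversion (figured bass 4/3).

Fb major seventh, second inversion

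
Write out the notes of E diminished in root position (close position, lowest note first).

E, G, Bb

The chord tones are E–G–Bb. With the root (E) lowest for root position: E, G, Bb.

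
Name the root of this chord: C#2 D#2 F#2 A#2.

Reordering C#, D#, F#, A# into stacked thirds gives D#–F#–A#–C#; the bottom of that stack, D#, is the root.

D#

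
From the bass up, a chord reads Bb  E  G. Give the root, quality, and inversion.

Reducing to letter names: Bb, E, G. These stack in thirds as E–G–Bb — an E diminished triad.
With the fifth (Bb) in the bass, the chord is in second inversion (figured bass 6/4).

E diminished, second inversion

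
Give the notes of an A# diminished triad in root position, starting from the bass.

The chord tones are A#–C#–E. With the root (A#) lowest for root position: A#, C#, E.

A#, C#, E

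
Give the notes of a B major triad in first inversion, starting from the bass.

D#, F#, B

B major is B–D#–F#. First inversion puts the third (D#) in the bass, with the remaining tones above: D#, F#, B.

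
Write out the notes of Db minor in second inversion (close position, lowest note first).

The chord tones are Db–Fb–Ab. With the fifth (Ab) lowest for second inversion: Ab, Db, Fb.

Ab, Db, Fb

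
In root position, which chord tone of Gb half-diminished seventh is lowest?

Gb half-diminished seventh is Gb–Bbb–Dbb–Fb. Root position places the root in the bass: Gb.

Gb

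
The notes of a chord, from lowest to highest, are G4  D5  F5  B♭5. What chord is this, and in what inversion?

The distinct note names are G, D, F, Bb. Stacked in thirds they read G–Bb–D–F, which is a minor seventh chord on G.
With the root (G) in the bass, the chord is in root position (figured bass 7).

G minor seventh, root position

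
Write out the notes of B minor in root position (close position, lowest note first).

B minor is B–D–F#. Root position puts the root (B) in the bass, with the remaining tones above: B, D, F#.

B, D, F#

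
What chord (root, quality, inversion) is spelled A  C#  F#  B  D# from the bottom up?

The pitch classes A, C#, F#, B, D# arrange in thirds as B–D#–F#–A–C#: a B dominant ninth chord.
A is the seventh of B dominant ninth; seventh in the bass means third inversion.

B dominant ninth, third inversion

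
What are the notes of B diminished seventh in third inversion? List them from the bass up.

Spelling B diminished seventh: B–D–F–Ab. In third inversion the seventh is bass, giving Ab, B, D, F from the bottom.

Ab, B, D, F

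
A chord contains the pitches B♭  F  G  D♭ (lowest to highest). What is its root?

G

The distinct letter names are Bb, F, G, Db. Arranged as a stack of thirds they read G–Bb–Db–F, so G is the root (a G half-diminished seventh chord).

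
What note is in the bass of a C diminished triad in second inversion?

Gb

In second inversion the fifth is lowest. For C diminished (C–Eb–Gb) that is Gb.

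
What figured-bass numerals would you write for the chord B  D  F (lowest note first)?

5/3

The notes B, D, F stack in thirds as B–D–F — a B diminished triad. The bass B is the root, so this is root position: figured 5/3.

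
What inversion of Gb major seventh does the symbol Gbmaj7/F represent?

third inversion

Gbmaj7/F means Gb major seventh with F in the bass. F is the seventh of Gb major seventh (Gb–Bb–Db–F), so this is third inversion.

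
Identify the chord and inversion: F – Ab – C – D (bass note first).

Reducing to letter names: F, Ab, C, D. These stack in thirds as D–F–Ab–C — a D half-diminished seventh chord.
The lowest note is F, the third of the chord, so this is first inversion (figured bass 6/5).

D half-diminished seventh, first inversion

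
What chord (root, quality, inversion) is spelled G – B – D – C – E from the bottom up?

C major ninth, second inversion

Reducing to letter names: G, B, D, C, E. These stack in thirds as C–E–G–B–D — a C major ninth chord.
With the fifth (G) in the bass, the chord is in second inversion.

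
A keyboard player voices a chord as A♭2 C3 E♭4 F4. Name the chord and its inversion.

F minor seventh, first inversion

Reducing to letter names: Ab, C, Eb, F. These stack in thirds as F–Ab–C–Eb — an F minor seventh chord.
With the third (Ab) in the bass, the chord is in first inversion (figured bass 6/5).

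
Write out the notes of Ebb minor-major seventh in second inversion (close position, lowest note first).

Ebb minor-major seventh is Ebb–Gbb–Bbb–Db. Second inversion puts the fifth (Bbb) in the bass, with the remaining tones above: Bbb, Db, Ebb, Gbb.

Bbb, Db, Ebb, Gbb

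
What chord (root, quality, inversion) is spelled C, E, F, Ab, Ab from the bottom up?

The distinct note names are C, E, F, Ab. Stacked in thirds they read F–Ab–C–E, which is a minor-major seventh chord on F.
With the fifth (C) in the bass, the chord is in second inversion (figured bass 4/3).

F minor-major seventh, second inversion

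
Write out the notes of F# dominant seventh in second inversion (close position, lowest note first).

C#, E, F#, A#

F# dominant seventh is F#–A#–C#–E. Second inversion puts the fifth (C#) in the bass, with the remaining tones above: C#, E, F#, A#.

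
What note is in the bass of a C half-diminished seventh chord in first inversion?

Eb

C half-diminished seventh is C–Eb–Gb–Bb. First inversion places the third in the bass: Eb.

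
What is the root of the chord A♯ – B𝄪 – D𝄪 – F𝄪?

The distinct letter names are A#, B##, D##, F##. Arranged as a stack of thirds they read B##–D##–F##–A#, so B## is the root (a B## diminished seventh chord).

B##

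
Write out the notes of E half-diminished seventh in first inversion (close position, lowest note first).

G, Bb, D, E

The chord tones are E–G–Bb–D. With the third (G) lowest for first inversion: G, Bb, D, E.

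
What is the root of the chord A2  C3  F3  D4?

Reordering A, C, F, D into stacked thirds gives D–F–A–C; the bottom of that stack, D, is the root.

D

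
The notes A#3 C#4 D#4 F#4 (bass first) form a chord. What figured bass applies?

The notes A#, C#, D#, F# stack in thirds as D#–F#–A#–C# — a D# minor seventh chord. The bass A# is the fifth, so this is second inversion: figured 4/3.

4/3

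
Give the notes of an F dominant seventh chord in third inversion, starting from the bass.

Eb, F, A, C

F dominant seventh is F–A–C–Eb. Third inversion puts the seventh (Eb) in the bass, with the remaining tones above: Eb, F, A, C.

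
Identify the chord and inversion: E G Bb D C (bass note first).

C dominant ninth, first inversion

The distinct note names are E, G, Bb, D, C. Stacked in thirds they read C–E–G–Bb–D, which is a dominant ninth chord on C.
With the third (E) in the bass, the chord is in first inversion.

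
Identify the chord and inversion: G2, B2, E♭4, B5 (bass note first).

The pitch classes G, B, Eb arrange in thirds as Eb–G–B: an Eb augmented triad.
G is the third of Eb augmented; third in the bass means first inversion (figured bass 6).

Eb augmented, first inversion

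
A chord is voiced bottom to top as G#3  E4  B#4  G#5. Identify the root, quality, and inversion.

E augmented, first inversion

Reducing to letter names: G#, E, B#. These stack in thirds as E–G#–B# — an E augmented triad.
The lowest note is G#, the third of the chord, so this is first inversion (figured bass 6).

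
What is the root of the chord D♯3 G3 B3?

The distinct letter names are D#, G, B. Arranged as a stack of thirds they read G–B–D#, so G is the root (a G augmented triad).

G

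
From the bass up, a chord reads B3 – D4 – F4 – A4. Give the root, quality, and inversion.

B half-diminished seventh, root position

The pitch classes B, D, F, A arrange in thirds as B–D–F–A: a B half-diminished seventh chord.
B is the root of B half-diminished seventh; root in the bass means root position (figured bass 7).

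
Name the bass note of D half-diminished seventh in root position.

D

D half-diminished seventh is D–F–Ab–C. Root position places the root in the bass: D.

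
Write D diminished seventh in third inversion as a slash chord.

Third inversion of D diminished seventh has the seventh (Cb) in the bass. As a slash chord: Ddim7/Cb.

Ddim7/Cb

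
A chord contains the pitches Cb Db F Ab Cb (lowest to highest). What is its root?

Db

Cb, Db, F, Ab are the tones of a Db dominant seventh chord (Db–F–Ab–Cb), making Db the root.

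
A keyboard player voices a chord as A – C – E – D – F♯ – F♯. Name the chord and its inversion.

Reducing to letter names: A, C, E, D, F#. These stack in thirds as D–F#–A–C–E — a D dominant ninth chord.
The lowest note is A, the fifth of the chord, so this is second inversion.

D dominant ninth, second inversion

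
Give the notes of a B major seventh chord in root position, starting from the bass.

B, D#, F#, A#

B major seventh is B–D#–F#–A#. Root position puts the root (B) in the bass, with the remaining tones above: B, D#, F#, A#.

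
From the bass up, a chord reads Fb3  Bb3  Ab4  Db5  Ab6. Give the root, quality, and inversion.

Reducing to letter names: Fb, Bb, Ab, Db. These stack in thirds as Bb–Db–Fb–Ab — a Bb half-diminished seventh chord.
With the fifth (Fb) in the bass, the chord is in second inversion (figured bass 4/3).

Bb half-diminished seventh, second inversion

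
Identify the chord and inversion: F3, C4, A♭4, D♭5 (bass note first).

The distinct note names are F, C, Ab, Db. Stacked in thirds they read Db–F–Ab–C, which is a major seventh chord on Db.
With the third (F) in the bass, the chord is in first inversion (figured bass 6/5).

Db major seventh, first inversion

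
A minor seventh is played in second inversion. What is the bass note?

In second inversion the fifth is lowest. For A minor seventh (A–C–E–G) that is E.

E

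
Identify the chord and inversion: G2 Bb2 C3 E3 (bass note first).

The pitch classes G, Bb, C, E arrange in thirds as C–E–G–Bb: a C dominant seventh chord.
With the fifth (G) in the bass, the chord is in second inversion (figured bass 4/3).

C dominant seventh, second inversion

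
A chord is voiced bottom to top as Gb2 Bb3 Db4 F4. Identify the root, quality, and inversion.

The pitch classes Gb, Bb, Db, F arrange in thirds as Gb–Bb–Db–F: a Gb major seventh chord.
With the root (Gb) in the bass, the chord is in root position (figured bass 7).

Gb major seventh, root position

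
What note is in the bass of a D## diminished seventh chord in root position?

D## diminished seventh is D##–F##–A#–C#. Root position places the root in the bass: D##.

D##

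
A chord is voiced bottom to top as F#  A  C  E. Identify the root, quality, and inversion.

F# half-diminished seventh, root position

The distinct note names are F#, A, C, E. Stacked in thirds they read F#–A–C–E, which is a half-diminished seventh chord on F#.
With the root (F#) in the bass, the chord is in root position (figured bass 7).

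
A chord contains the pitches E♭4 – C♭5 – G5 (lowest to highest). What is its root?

Cb

Eb, Cb, G are the tones of a Cb augmented triad (Cb–Eb–G), making Cb the root.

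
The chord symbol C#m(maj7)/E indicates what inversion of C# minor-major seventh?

first inversion

C#m(maj7)/E means C# minor-major seventh with E in the bass. E is the third of C# minor-major seventh (C#–E–G#–B#), so this is first inversion.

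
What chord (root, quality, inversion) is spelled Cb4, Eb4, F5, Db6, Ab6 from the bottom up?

The pitch classes Cb, Eb, F, Db, Ab arrange in thirds as Db–F–Ab–Cb–Eb: a Db dominant ninth chord.
With the seventh (Cb) in the bass, the chord is in third inversion.

Db dominant ninth, third inversion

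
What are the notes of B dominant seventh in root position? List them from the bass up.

B, D#, F#, A

B dominant seventh is B–D#–F#–A. Root position puts the root (B) in the bass, with the remaining tones above: B, D#, F#, A.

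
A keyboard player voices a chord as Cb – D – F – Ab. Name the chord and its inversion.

The distinct note names are Cb, D, F, Ab. Stacked in thirds they read D–F–Ab–Cb, which is a diminished seventh chord on D.
With the seventh (Cb) in the bass, the chord is in third inversion (figured bass 4/2).

D diminished seventh, third inversion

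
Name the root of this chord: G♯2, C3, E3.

Reordering G#, C, E into stacked thirds gives C–E–G#; the bottom of that stack, C, is the root.

C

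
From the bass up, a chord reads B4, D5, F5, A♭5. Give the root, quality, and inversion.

B diminished seventh, root position

The distinct note names are B, D, F, Ab. Stacked in thirds they read B–D–F–Ab, which is a diminished seventh chord on B.
With the root (B) in the bass, the chord is in root position (figured bass 7).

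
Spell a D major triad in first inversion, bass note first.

F#, A, D

Spelling D major: D–F#–A. In first inversion the third is bass, giving F#, A, D from the bottom.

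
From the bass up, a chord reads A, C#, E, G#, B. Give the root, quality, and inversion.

A major ninth, root position

Reducing to letter names: A, C#, E, G#, B. These stack in thirds as A–C#–E–G#–B — an A major ninth chord.
A is the root of A major ninth; root in the bass means root position.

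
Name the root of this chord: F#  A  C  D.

D

The distinct letter names are F#, A, C, D. Arranged as a stack of thirds they read D–F#–A–C, so D is the root (a D dominant seventh chord).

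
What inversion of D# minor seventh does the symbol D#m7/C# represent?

D#m7/C# means D# minor seventh with C# in the bass. C# is the seventh of D# minor seventh (D#–F#–A#–C#), so this is third inversion.

third inversion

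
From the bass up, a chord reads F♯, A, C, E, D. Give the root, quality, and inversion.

The pitch classes F#, A, C, E, D arrange in thirds as D–F#–A–C–E: a D dominant ninth chord.
F# is the third of D dominant ninth; third in the bass means first inversion.

D dominant ninth, first inversion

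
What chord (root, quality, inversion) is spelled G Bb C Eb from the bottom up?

Reducing to letter names: G, Bb, C, Eb. These stack in thirds as C–Eb–G–Bb — a C minor seventh chord.
With the fifth (G) in the bass, the chord is in second inversion (figured bass 4/3).

C minor seventh, second inversion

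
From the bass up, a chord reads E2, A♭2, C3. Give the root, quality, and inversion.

The distinct note names are E, Ab, C. Stacked in thirds they read Ab–C–E, which is an augmented triad on Ab.
With the fifth (E) in the bass, the chord is in second inversion (figured bass 6/4).

Ab augmented, second inversion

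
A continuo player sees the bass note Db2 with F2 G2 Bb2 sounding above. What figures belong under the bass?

4/3

The notes Db, F, G, Bb stack in thirds as G–Bb–Db–F — a G half-diminished seventh chord. The bass Db is the fifth, so this is second inversion: figured 4/3.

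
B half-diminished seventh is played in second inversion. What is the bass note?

F

In second inversion the fifth is lowest. For B half-diminished seventh (B–D–F–A) that is F.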